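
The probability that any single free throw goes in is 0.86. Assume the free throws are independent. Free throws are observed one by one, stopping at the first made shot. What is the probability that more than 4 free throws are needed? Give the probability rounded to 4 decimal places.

0.0004

Y = number of free throws to the first success; geometric, p = 0.86.
P(Y > 4) = P(first 4 all fail) = (1−p)^4 = 0.000384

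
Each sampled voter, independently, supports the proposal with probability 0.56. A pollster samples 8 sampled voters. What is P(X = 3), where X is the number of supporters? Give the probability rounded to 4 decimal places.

X ~ Binomial(n=8, p=0.56).
P(X=3) = C(8,3) · p^3 · (1−p)^5
= 56 · 0.17562 · 0.016492 = 0.162187

0.1622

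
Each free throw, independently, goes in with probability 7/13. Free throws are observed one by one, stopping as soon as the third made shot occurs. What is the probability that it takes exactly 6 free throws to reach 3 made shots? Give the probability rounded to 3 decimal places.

0.153

Y = trial on which the third success occurs; negative binomial, r=3, p=0.538462.
P(Y=6) = C(5,2) · p^3 · (1−p)^3
= 10 · 0.15612 · 0.098316 = 0.15349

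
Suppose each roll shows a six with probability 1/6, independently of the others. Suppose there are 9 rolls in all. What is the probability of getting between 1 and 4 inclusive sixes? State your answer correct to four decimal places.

0.7972

X ~ Binomial(9, 0.166667); P(1 ≤ X ≤ 4) = Σ C(9,k) p^k (1−p)^(9−k) over k:
  k=1: C(9,1)·0.166667^1·0.833333^8 = 0.348852
  k=2: C(9,2)·0.166667^2·0.833333^7 = 0.279082
  k=3: C(9,3)·0.166667^3·0.833333^6 = 0.130238
  k=4: C(9,4)·0.166667^4·0.833333^5 = 0.039071
Total = 0.797243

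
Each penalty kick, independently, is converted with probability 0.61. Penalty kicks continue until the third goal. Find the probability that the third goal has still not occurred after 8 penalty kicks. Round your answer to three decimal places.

0.044

Needing more than 8 penalty kicks ⇔ fewer than 3 successes in the first 8. With X ~ Binomial(8, 0.61), P(Y > 8) = P(X ≤ 2).
  k=0: C(8,0)·0.61^0·0.39^8 = 0.00054
  k=1: C(8,1)·0.61^1·0.39^7 = 0.00670
  k=2: C(8,2)·0.61^2·0.39^6 = 0.03666
P(X ≤ 2) = 0.04389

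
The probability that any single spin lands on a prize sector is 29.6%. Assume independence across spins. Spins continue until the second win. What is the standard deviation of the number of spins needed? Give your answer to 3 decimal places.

Y = total spins until the second success; negative binomial with r=2, p=0.296.
SD(Y) = √[r(1−p)/p²] = √(16.07012) = 4.00876

4.009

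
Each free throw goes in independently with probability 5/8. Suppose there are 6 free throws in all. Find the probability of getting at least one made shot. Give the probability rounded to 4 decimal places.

0.9972

P(at least one) = 1 − P(none) = 1 − (1 − 0.625)^6
= 1 − 0.002781 = 0.997219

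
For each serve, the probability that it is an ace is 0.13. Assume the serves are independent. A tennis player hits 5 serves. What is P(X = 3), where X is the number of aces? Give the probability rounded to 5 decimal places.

0.01663

X ~ Binomial(n=5, p=0.13).
P(X=3) = C(5,3) · p^3 · (1−p)^2
= 10 · 0.002197 · 0.7569 = 0.0166291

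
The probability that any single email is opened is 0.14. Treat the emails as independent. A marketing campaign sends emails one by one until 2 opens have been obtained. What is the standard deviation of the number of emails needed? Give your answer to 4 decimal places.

9.3678

Y = total emails until the second success; negative binomial with r=2, p=0.14.
SD(Y) = √[r(1−p)/p²] = √(87.755102) = 9.367769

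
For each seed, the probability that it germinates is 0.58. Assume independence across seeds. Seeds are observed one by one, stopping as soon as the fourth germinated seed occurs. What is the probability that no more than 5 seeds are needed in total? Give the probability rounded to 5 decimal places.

0.30328

Finishing within 5 seeds ⇔ at least 4 successes in the first 5. With X ~ Binomial(5, 0.58), P(Y ≤ 5) = 1 − P(X ≤ 3).
  k=0: C(5,0)·0.58^0·0.42^5 = 0.0130691
  k=1: C(5,1)·0.58^1·0.42^4 = 0.0902392
  k=2: C(5,2)·0.58^2·0.42^3 = 0.2492320
  k=3: C(5,3)·0.58^3·0.42^2 = 0.3441776
1 − 0.6967179 = 0.3032821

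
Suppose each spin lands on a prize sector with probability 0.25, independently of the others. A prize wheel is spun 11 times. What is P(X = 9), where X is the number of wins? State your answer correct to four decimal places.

X ~ Binomial(n=11, p=0.25).
P(X=9) = C(11,9) · p^9 · (1−p)^2
= 55 · 3.8147e-06 · 0.5625 = 0.000118

0.0001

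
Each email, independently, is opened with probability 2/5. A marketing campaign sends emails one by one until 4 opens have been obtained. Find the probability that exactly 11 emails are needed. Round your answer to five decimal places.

0.08600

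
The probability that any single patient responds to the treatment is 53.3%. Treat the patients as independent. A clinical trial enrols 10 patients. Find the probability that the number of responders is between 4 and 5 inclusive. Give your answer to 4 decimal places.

0.4166

X ~ Binomial(10, 0.533); P(4 ≤ X ≤ 5) = Σ C(10,k) p^k (1−p)^(10−k) over k:
  k=4: C(10,4)·0.533^4·0.467^6 = 0.175804
  k=5: C(10,5)·0.533^5·0.467^5 = 0.240780
Total = 0.416585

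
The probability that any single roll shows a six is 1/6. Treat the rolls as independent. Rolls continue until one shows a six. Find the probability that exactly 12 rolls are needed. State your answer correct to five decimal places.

Geometric (trials to first success), p = 0.166667.
P(Y = 12) = (1−p)^11 · p = 0.13459 · 0.166667 = 0.0224313

0.02243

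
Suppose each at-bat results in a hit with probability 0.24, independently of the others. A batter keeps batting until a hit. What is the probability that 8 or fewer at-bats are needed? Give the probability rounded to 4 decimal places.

0.8887

Y = number of at-bats to the first success; geometric, p = 0.24.
P(Y ≤ 8) = 1 − (1−p)^8 = 1 − 0.111303 = 0.888697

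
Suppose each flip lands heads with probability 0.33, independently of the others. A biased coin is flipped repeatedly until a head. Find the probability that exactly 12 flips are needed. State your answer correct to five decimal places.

Geometric (trials to first success), p = 0.33.
P(Y = 12) = (1−p)^11 · p = 0.012213 · 0.33 = 0.0040303

0.00403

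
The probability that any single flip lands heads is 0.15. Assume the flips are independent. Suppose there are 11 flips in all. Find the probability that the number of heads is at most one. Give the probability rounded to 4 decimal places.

0.4922

X ~ Binomial(11, 0.15); P(X ≤ 1) = Σ C(11,k) p^k (1−p)^(11−k) over k:
  k=0: C(11,0)·0.15^0·0.85^11 = 0.167343
  k=1: C(11,1)·0.15^1·0.85^10 = 0.324843
Total = 0.492186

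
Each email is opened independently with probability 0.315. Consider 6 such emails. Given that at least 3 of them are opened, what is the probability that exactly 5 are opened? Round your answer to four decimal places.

X ~ Binomial(6, 0.315). Want P(X=5 | X≥3) = P(X=5) / P(X≥3).
P(X=5) = C(6,5)·0.315^5·0.685^1 = 0.012747
P(X≥3) = 1 − 0.103310 − 0.285046 − 0.327699 = 0.283945
Ratio = 0.012747 / 0.283945 = 0.044891

0.0449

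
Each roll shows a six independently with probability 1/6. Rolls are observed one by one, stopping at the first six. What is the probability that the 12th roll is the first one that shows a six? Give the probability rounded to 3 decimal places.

Geometric (trials to first success), p = 0.166667.
P(Y = 12) = (1−p)^11 · p = 0.13459 · 0.166667 = 0.02243

0.022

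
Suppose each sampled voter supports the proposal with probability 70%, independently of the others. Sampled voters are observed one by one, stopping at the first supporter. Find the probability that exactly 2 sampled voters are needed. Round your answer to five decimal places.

0.21000

Geometric (trials to first success), p = 0.70.
P(Y = 2) = (1−p)^1 · p = 0.3 · 0.70 = 0.2100000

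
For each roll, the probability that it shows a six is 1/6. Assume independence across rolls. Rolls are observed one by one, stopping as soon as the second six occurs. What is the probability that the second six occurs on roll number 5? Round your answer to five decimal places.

0.06430

Y = trial on which the second success occurs; negative binomial, r=2, p=0.166667.
P(Y=5) = C(4,1) · p^2 · (1−p)^3
= 4 · 0.027778 · 0.5787 = 0.0643004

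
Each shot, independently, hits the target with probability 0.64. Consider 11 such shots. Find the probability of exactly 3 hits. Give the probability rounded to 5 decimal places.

0.01220

X ~ Binomial(n=11, p=0.64).
P(X=3) = C(11,3) · p^3 · (1−p)^8
= 165 · 0.26214 · 0.00028211 = 0.0122024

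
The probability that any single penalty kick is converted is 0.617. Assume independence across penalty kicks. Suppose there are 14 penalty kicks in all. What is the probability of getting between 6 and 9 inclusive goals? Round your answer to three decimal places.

X ~ Binomial(14, 0.617); P(6 ≤ X ≤ 9) = Σ C(14,k) p^k (1−p)^(14−k) over k:
  k=6: C(14,6)·0.617^6·0.383^8 = 0.07671
  k=7: C(14,7)·0.617^7·0.383^7 = 0.14123
  k=8: C(14,8)·0.617^8·0.383^6 = 0.19908
  k=9: C(14,9)·0.617^9·0.383^5 = 0.21381
Total = 0.63083

0.631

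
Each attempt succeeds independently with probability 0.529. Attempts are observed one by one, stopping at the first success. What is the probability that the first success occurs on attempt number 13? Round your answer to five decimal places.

0.00006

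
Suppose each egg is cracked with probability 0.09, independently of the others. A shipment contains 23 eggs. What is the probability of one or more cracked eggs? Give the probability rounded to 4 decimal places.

P(at least one) = 1 − P(none) = 1 − (1 − 0.09)^23
= 1 − 0.114275 = 0.885725

0.8857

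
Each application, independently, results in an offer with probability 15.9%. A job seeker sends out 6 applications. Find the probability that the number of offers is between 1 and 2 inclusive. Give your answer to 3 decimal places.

0.591

X ~ Binomial(6, 0.159); P(1 ≤ X ≤ 2) = Σ C(6,k) p^k (1−p)^(6−k) over k:
  k=1: C(6,1)·0.159^1·0.841^5 = 0.40135
  k=2: C(6,2)·0.159^2·0.841^4 = 0.18970
Total = 0.59106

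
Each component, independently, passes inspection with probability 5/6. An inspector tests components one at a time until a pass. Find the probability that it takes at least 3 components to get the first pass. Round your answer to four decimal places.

Y = number of components to the first success; geometric, p = 0.833333.
P(Y > 2) = P(first 2 all fail) = (1−p)^2 = 0.027778

0.0278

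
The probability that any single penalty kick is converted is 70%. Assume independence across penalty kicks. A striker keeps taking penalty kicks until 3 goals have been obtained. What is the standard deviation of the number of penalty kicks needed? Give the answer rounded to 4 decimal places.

Y = total penalty kicks until the third success; negative binomial with r=3, p=0.70.
SD(Y) = √[r(1−p)/p²] = √(1.836735) = 1.355262

1.3553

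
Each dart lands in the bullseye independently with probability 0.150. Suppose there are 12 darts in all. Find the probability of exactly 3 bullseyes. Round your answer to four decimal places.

0.1720

X ~ Binomial(n=12, p=0.15).
P(X=3) = C(12,3) · p^3 · (1−p)^9
= 220 · 0.003375 · 0.23162 = 0.171976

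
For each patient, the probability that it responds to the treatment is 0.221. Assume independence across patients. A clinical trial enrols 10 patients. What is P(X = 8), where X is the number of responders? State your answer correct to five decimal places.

X ~ Binomial(n=10, p=0.221).
P(X=8) = C(10,8) · p^8 · (1−p)^2
= 45 · 5.6903e-06 · 0.60684 = 0.0001554

0.00016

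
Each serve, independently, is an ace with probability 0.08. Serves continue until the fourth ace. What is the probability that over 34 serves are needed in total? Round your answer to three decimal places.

0.712

Needing more than 34 serves ⇔ fewer than 4 successes in the first 34. With X ~ Binomial(34, 0.08), P(Y > 34) = P(X ≤ 3).
  k=0: C(34,0)·0.08^0·0.92^34 = 0.05872
  k=1: C(34,1)·0.08^1·0.92^33 = 0.17361
  k=2: C(34,2)·0.08^2·0.92^32 = 0.24909
  k=3: C(34,3)·0.08^3·0.92^31 = 0.23104
P(X ≤ 3) = 0.71245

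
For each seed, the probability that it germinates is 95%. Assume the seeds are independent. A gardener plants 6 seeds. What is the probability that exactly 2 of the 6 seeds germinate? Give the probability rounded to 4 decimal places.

X ~ Binomial(n=6, p=0.95).
P(X=2) = C(6,2) · p^2 · (1−p)^4
= 15 · 0.9025 · 6.25e-06 = 0.000085

0.0001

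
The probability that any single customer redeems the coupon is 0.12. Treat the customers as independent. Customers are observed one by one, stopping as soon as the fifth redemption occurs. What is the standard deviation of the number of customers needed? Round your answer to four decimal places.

Y = total customers until the fifth success; negative binomial with r=5, p=0.12.
SD(Y) = √[r(1−p)/p²] = √(305.555556) = 17.480147

17.4801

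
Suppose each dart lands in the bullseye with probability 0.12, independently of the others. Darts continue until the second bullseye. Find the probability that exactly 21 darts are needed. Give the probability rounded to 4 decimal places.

0.0254

Y = trial on which the second success occurs; negative binomial, r=2, p=0.12.
P(Y=21) = C(20,1) · p^2 · (1−p)^19
= 20 · 0.0144 · 0.08814 = 0.025384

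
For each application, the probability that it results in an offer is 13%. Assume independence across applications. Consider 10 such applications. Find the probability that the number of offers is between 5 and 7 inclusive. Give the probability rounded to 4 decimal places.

X ~ Binomial(10, 0.13); P(5 ≤ X ≤ 7) = Σ C(10,k) p^k (1−p)^(10−k) over k:
  k=5: C(10,5)·0.13^5·0.87^5 = 0.004664
  k=6: C(10,6)·0.13^6·0.87^4 = 0.000581
  k=7: C(10,7)·0.13^7·0.87^3 = 0.000050
Total = 0.005294

0.0053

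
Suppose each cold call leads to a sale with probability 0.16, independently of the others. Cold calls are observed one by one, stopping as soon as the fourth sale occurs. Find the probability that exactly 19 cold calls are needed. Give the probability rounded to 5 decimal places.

0.03912

Y = trial on which the fourth success occurs; negative binomial, r=4, p=0.16.
P(Y=19) = C(18,3) · p^4 · (1−p)^15
= 816 · 0.00065536 · 0.073146 = 0.0391164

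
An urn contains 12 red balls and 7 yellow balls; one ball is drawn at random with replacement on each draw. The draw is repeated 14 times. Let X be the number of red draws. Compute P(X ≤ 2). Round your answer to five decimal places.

X ~ Binomial(14, 0.631579); P(X ≤ 2) = Σ C(14,k) p^k (1−p)^(14−k) over k:
  k=0: C(14,0)·0.631579^0·0.368421^14 = 0.0000008
  k=1: C(14,1)·0.631579^1·0.368421^13 = 0.0000204
  k=2: C(14,2)·0.631579^2·0.368421^12 = 0.0002270
Total = 0.0002482

0.00025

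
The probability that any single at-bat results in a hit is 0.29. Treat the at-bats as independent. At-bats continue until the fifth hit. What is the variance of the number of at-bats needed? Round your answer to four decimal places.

Y = total at-bats until the fifth success; negative binomial with r=5, p=0.29.
Var(Y) = r(1−p)/p² = 5·0.71 / 0.29² = 42.211653

42.2117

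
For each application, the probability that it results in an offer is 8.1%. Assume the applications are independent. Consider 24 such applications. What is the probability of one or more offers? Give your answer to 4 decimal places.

P(at least one) = 1 − P(none) = 1 − (1 − 0.081)^24
= 1 − 0.131696 = 0.868304

0.8683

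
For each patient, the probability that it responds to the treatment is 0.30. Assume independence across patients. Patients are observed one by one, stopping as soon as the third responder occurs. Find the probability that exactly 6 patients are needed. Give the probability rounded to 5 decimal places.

0.09261

Y = trial on which the third success occurs; negative binomial, r=3, p=0.30.
P(Y=6) = C(5,2) · p^3 · (1−p)^3
= 10 · 0.027 · 0.343 = 0.0926100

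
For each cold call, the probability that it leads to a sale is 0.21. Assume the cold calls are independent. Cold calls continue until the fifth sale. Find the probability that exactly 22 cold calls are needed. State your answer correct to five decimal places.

Y = trial on which the fifth success occurs; negative binomial, r=5, p=0.21.
P(Y=22) = C(21,4) · p^5 · (1−p)^17
= 5985 · 0.00040841 · 0.018183 = 0.0444448

0.04444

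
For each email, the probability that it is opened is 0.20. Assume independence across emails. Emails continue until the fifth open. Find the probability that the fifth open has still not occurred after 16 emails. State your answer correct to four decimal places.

0.7982

Needing more than 16 emails ⇔ fewer than 5 successes in the first 16. With X ~ Binomial(16, 0.20), P(Y > 16) = P(X ≤ 4).
  k=0: C(16,0)·0.20^0·0.80^16 = 0.028147
  k=1: C(16,1)·0.20^1·0.80^15 = 0.112590
  k=2: C(16,2)·0.20^2·0.80^14 = 0.211106
  k=3: C(16,3)·0.20^3·0.80^13 = 0.246291
  k=4: C(16,4)·0.20^4·0.80^12 = 0.200111
P(X ≤ 4) = 0.798245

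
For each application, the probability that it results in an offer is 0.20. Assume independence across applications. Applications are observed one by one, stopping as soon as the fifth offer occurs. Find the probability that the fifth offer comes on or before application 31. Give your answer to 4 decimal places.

Finishing within 31 applications ⇔ at least 5 successes in the first 31. With X ~ Binomial(31, 0.20), P(Y ≤ 31) = 1 − P(X ≤ 4).
  k=0: C(31,0)·0.20^0·0.80^31 = 0.000990
  k=1: C(31,1)·0.20^1·0.80^30 = 0.007675
  k=2: C(31,2)·0.20^2·0.80^29 = 0.028782
  k=3: C(31,3)·0.20^3·0.80^28 = 0.069557
  k=4: C(31,4)·0.20^4·0.80^27 = 0.121724
1 − 0.228729 = 0.771271

0.7713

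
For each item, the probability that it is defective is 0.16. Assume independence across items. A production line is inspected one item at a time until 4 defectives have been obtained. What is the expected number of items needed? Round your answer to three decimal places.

25.000

Y = total items until the fourth success; negative binomial with r=4, p=0.16.
E[Y] = r / p = 4 / 0.16 = 25.00000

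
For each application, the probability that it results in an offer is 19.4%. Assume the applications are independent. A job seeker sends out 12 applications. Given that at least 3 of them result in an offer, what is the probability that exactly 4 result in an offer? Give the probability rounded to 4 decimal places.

0.2971

X ~ Binomial(12, 0.194). Want P(X=4 | X≥3) = P(X=4) / P(X≥3).
P(X=4) = C(12,4)·0.194^4·0.806^8 = 0.124880
P(X≥3) = 1 − 0.075166 − 0.217104 − 0.287407 = 0.420323
Ratio = 0.124880 / 0.420323 = 0.297105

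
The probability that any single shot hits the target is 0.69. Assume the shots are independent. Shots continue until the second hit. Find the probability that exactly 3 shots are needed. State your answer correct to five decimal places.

Y = trial on which the second success occurs; negative binomial, r=2, p=0.69.
P(Y=3) = C(2,1) · p^2 · (1−p)^1
= 2 · 0.4761 · 0.31 = 0.2951820

0.29518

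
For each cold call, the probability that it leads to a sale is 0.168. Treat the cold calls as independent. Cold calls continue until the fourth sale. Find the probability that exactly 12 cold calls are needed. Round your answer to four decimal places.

0.0302

Y = trial on which the fourth success occurs; negative binomial, r=4, p=0.168.
P(Y=12) = C(11,3) · p^4 · (1−p)^8
= 165 · 0.00079659 · 0.22961 = 0.030179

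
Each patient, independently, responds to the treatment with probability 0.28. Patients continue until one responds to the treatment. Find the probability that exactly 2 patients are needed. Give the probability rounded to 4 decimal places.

Geometric (trials to first success), p = 0.28.
P(Y = 2) = (1−p)^1 · p = 0.72 · 0.28 = 0.201600

0.2016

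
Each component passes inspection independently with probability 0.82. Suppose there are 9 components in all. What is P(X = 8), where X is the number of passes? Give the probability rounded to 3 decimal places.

0.331

X ~ Binomial(n=9, p=0.82).
P(X=8) = C(9,8) · p^8 · (1−p)^1
= 9 · 0.20441 · 0.18 = 0.33115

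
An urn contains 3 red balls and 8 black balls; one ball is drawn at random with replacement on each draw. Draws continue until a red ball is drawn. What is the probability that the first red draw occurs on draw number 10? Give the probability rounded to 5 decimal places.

Geometric (trials to first success), p = 0.272727.
P(Y = 10) = (1−p)^9 · p = 0.056921 · 0.272727 = 0.0155240

0.01552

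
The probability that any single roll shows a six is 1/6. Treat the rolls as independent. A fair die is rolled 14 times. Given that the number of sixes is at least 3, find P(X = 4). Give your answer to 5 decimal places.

X ~ Binomial(14, 0.166667). Want P(X=4 | X≥3) = P(X=4) / P(X≥3).
P(X=4) = C(14,4)·0.166667^4·0.833333^10 = 0.1247431
P(X≥3) = 1 − 0.0778866 − 0.2180824 − 0.2835071 = 0.4205240
Ratio = 0.1247431 / 0.4205240 = 0.2966374

0.29664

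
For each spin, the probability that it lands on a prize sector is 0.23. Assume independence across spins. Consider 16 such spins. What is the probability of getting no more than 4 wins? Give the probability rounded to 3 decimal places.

0.701

X ~ Binomial(16, 0.23); P(X ≤ 4) = Σ C(16,k) p^k (1−p)^(16−k) over k:
  k=0: C(16,0)·0.23^0·0.77^16 = 0.01527
  k=1: C(16,1)·0.23^1·0.77^15 = 0.07298
  k=2: C(16,2)·0.23^2·0.77^14 = 0.16350
  k=3: C(16,3)·0.23^3·0.77^13 = 0.22790
  k=4: C(16,4)·0.23^4·0.77^12 = 0.22124
Total = 0.70089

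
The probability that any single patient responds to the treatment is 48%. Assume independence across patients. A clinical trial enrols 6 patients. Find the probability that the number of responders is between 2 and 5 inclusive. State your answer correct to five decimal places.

X ~ Binomial(6, 0.48); P(2 ≤ X ≤ 5) = Σ C(6,k) p^k (1−p)^(6−k) over k:
  k=2: C(6,2)·0.48^2·0.52^4 = 0.2526894
  k=3: C(6,3)·0.48^3·0.52^3 = 0.3110024
  k=4: C(6,4)·0.48^4·0.52^2 = 0.2153094
  k=5: C(6,5)·0.48^5·0.52^1 = 0.0794988
Total = 0.8585000

0.85850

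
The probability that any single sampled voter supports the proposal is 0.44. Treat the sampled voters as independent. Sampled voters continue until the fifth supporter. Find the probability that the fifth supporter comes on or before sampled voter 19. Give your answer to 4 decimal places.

Finishing within 19 sampled voters ⇔ at least 5 successes in the first 19. With X ~ Binomial(19, 0.44), P(Y ≤ 19) = 1 − P(X ≤ 4).
  k=0: C(19,0)·0.44^0·0.56^19 = 0.000016
  k=1: C(19,1)·0.44^1·0.56^18 = 0.000245
  k=2: C(19,2)·0.44^2·0.56^17 = 0.001734
  k=3: C(19,3)·0.44^3·0.56^16 = 0.007721
  k=4: C(19,4)·0.44^4·0.56^15 = 0.024267
1 − 0.033984 = 0.966016

0.9660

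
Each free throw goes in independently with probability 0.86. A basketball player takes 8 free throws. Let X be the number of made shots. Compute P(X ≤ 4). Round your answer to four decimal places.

0.0168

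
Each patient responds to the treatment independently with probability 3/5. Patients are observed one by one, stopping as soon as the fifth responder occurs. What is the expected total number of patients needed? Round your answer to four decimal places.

8.3333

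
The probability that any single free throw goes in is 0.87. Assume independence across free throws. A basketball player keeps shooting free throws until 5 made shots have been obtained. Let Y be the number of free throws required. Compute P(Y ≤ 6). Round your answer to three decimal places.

0.822

Finishing within 6 free throws ⇔ at least 5 successes in the first 6. With X ~ Binomial(6, 0.87), P(Y ≤ 6) = 1 − P(X ≤ 4).
  k=0: C(6,0)·0.87^0·0.13^6 = 0.00000
  k=1: C(6,1)·0.87^1·0.13^5 = 0.00019
  k=2: C(6,2)·0.87^2·0.13^4 = 0.00324
  k=3: C(6,3)·0.87^3·0.13^3 = 0.02893
  k=4: C(6,4)·0.87^4·0.13^2 = 0.14523
1 − 0.17761 = 0.82239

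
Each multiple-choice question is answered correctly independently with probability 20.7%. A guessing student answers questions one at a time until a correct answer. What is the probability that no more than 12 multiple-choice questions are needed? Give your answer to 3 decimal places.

Y = number of multiple-choice questions to the first success; geometric, p = 0.207.
P(Y ≤ 12) = 1 − (1−p)^12 = 1 − 0.06184 = 0.93816

0.938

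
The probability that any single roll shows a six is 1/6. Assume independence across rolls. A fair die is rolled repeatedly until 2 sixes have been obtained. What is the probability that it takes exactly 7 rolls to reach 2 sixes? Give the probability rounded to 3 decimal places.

Y = trial on which the second success occurs; negative binomial, r=2, p=0.166667.
P(Y=7) = C(6,1) · p^2 · (1−p)^5
= 6 · 0.027778 · 0.40188 = 0.06698

0.067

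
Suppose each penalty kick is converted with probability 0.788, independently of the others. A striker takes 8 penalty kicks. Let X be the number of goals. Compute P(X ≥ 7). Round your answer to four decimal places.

0.4686

X ~ Binomial(8, 0.788); P(X ≥ 7) = Σ C(8,k) p^k (1−p)^(8−k) over k:
  k=7: C(8,7)·0.788^7·0.212^1 = 0.319970
  k=8: C(8,8)·0.788^8·0.212^0 = 0.148665
Total = 0.468635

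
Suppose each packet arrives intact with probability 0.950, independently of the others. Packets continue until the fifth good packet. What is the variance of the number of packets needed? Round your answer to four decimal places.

0.2770

Y = total packets until the fifth success; negative binomial with r=5, p=0.95.
Var(Y) = r(1−p)/p² = 5·0.05 / 0.95² = 0.277008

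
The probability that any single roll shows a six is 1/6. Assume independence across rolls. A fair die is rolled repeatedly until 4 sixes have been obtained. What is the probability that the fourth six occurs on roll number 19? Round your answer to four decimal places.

Y = trial on which the fourth success occurs; negative binomial, r=4, p=0.166667.
P(Y=19) = C(18,3) · p^4 · (1−p)^15
= 816 · 0.0007716 · 0.064905 = 0.040866

0.0409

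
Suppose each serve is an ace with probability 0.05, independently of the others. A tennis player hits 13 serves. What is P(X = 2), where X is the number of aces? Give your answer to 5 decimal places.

0.11092

X ~ Binomial(n=13, p=0.05).
P(X=2) = C(13,2) · p^2 · (1−p)^11
= 78 · 0.0025 · 0.5688 = 0.1109160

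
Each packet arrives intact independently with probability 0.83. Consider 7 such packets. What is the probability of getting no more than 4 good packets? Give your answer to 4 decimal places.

0.1005

X ~ Binomial(7, 0.83); P(X ≤ 4) = Σ C(7,k) p^k (1−p)^(7−k) over k:
  k=0: C(7,0)·0.83^0·0.17^7 = 0.000004
  k=1: C(7,1)·0.83^1·0.17^6 = 0.000140
  k=2: C(7,2)·0.83^2·0.17^5 = 0.002054
  k=3: C(7,3)·0.83^3·0.17^4 = 0.016715
  k=4: C(7,4)·0.83^4·0.17^3 = 0.081607
Total = 0.100520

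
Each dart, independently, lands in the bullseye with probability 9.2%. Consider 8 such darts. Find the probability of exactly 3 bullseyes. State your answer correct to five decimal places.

X ~ Binomial(n=8, p=0.092).
P(X=3) = C(8,3) · p^3 · (1−p)^5
= 56 · 0.00077869 · 0.6172 = 0.0269142

0.02691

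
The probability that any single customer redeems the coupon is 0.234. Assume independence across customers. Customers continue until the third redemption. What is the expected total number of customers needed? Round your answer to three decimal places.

Y = total customers until the third success; negative binomial with r=3, p=0.234.
E[Y] = r / p = 3 / 0.234 = 12.82051

12.821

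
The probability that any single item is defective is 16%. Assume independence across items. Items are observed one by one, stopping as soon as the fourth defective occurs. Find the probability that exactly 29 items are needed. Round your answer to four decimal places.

Y = trial on which the fourth success occurs; negative binomial, r=4, p=0.16.
P(Y=29) = C(28,3) · p^4 · (1−p)^25
= 3276 · 0.00065536 · 0.012793 = 0.027467

0.0275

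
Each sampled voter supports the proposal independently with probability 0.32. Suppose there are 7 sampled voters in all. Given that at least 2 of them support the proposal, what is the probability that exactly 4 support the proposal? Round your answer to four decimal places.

X ~ Binomial(7, 0.32). Want P(X=4 | X≥2) = P(X=4) / P(X≥2).
P(X=4) = C(7,4)·0.32^4·0.68^3 = 0.115397
P(X≥2) = 1 − 0.067230 − 0.221463 = 0.711307
Ratio = 0.115397 / 0.711307 = 0.162232

0.1622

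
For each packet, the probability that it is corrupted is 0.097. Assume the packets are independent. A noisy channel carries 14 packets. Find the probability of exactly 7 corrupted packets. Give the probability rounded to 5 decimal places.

0.00014

X ~ Binomial(n=14, p=0.097).
P(X=7) = C(14,7) · p^7 · (1−p)^7
= 3432 · 8.0798e-08 · 0.48957 = 0.0001358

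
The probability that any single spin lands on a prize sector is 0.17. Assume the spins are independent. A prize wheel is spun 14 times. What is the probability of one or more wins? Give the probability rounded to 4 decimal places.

0.9264

P(at least one) = 1 − P(none) = 1 − (1 − 0.17)^14
= 1 − 0.073637 = 0.926363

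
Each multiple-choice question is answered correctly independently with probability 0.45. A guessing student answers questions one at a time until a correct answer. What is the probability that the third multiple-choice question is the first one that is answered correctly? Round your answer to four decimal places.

Geometric (trials to first success), p = 0.45.
P(Y = 3) = (1−p)^2 · p = 0.3025 · 0.45 = 0.136125

0.1361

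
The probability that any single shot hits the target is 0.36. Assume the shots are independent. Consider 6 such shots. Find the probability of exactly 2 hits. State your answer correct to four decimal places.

0.3261

X ~ Binomial(n=6, p=0.36).
P(X=2) = C(6,2) · p^2 · (1−p)^4
= 15 · 0.1296 · 0.16777 = 0.326149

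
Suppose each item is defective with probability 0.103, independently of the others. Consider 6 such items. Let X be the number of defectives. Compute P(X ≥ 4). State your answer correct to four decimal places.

0.0014

X ~ Binomial(6, 0.103); P(X ≥ 4) = Σ C(6,k) p^k (1−p)^(6−k) over k:
  k=4: C(6,4)·0.103^4·0.897^2 = 0.001358
  k=5: C(6,5)·0.103^5·0.897^1 = 0.000062
  k=6: C(6,6)·0.103^6·0.897^0 = 0.000001
Total = 0.001422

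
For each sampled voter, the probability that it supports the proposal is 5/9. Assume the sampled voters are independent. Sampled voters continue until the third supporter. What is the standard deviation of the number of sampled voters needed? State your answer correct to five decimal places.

Y = total sampled voters until the third success; negative binomial with r=3, p=0.555556.
SD(Y) = √[r(1−p)/p²] = √(4.3200000) = 2.0784610

2.07846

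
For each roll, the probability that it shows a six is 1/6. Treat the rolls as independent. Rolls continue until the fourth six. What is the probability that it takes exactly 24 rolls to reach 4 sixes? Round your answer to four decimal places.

0.0356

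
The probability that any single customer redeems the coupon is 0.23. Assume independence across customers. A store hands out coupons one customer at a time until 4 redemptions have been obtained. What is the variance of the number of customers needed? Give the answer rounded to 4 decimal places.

Y = total customers until the fourth success; negative binomial with r=4, p=0.23.
Var(Y) = r(1−p)/p² = 4·0.77 / 0.23² = 58.223062

58.2231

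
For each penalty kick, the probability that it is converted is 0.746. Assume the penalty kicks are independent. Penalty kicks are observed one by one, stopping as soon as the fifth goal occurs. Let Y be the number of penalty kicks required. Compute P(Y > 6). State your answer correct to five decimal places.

0.47553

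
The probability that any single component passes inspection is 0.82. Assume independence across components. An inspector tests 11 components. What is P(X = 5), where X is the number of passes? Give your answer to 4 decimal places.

0.0058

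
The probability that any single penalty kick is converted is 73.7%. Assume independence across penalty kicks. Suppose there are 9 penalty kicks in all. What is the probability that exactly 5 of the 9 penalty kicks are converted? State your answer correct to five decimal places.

X ~ Binomial(n=9, p=0.737).
P(X=5) = C(9,5) · p^5 · (1−p)^4
= 126 · 0.21744 · 0.0047844 = 0.1310784

0.13108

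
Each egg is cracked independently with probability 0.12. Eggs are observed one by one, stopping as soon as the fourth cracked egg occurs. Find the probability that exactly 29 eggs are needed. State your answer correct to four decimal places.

Y = trial on which the fourth success occurs; negative binomial, r=4, p=0.12.
P(Y=29) = C(28,3) · p^4 · (1−p)^25
= 3276 · 0.00020736 · 0.040932 = 0.027806

0.0278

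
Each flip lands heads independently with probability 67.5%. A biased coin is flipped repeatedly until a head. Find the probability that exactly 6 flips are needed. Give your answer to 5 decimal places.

0.00245

Geometric (trials to first success), p = 0.675.
P(Y = 6) = (1−p)^5 · p = 0.0036259 · 0.675 = 0.0024475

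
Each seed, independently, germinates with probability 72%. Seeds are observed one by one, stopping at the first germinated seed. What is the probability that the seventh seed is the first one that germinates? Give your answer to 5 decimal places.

0.00035

Geometric (trials to first success), p = 0.72.
P(Y = 7) = (1−p)^6 · p = 0.00048189 · 0.72 = 0.0003470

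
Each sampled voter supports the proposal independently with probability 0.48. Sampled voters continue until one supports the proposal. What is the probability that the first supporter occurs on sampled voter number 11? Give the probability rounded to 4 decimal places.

0.0007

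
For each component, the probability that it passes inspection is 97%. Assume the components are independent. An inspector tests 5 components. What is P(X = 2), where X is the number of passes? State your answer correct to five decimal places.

X ~ Binomial(n=5, p=0.97).
P(X=2) = C(5,2) · p^2 · (1−p)^3
= 10 · 0.9409 · 2.7e-05 = 0.0002540

0.00025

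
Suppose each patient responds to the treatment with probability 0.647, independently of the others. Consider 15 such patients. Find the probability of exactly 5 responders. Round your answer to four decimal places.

0.0102

X ~ Binomial(n=15, p=0.647).
P(X=5) = C(15,5) · p^5 · (1−p)^10
= 3003 · 0.11338 · 3.0043e-05 = 0.010229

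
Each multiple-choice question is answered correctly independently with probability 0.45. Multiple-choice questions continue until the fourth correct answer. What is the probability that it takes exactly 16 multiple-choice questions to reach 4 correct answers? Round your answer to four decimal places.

Y = trial on which the fourth success occurs; negative binomial, r=4, p=0.45.
P(Y=16) = C(15,3) · p^4 · (1−p)^12
= 455 · 0.041006 · 0.00076622 = 0.014296

0.0143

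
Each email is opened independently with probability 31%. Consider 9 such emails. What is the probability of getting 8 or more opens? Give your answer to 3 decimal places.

X ~ Binomial(9, 0.31); P(X ≥ 8) = Σ C(9,k) p^k (1−p)^(9−k) over k:
  k=8: C(9,8)·0.31^8·0.69^1 = 0.00053
  k=9: C(9,9)·0.31^9·0.69^0 = 0.00003
Total = 0.00056

0.001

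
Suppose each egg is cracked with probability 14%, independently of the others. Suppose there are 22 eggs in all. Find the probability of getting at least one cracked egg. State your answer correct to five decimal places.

0.96378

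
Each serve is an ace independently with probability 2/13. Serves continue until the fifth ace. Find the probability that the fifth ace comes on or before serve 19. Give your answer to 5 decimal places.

0.15630

Finishing within 19 serves ⇔ at least 5 successes in the first 19. With X ~ Binomial(19, 0.153846), P(Y ≤ 19) = 1 − P(X ≤ 4).
  k=0: C(19,0)·0.153846^0·0.846154^19 = 0.0418348
  k=1: C(19,1)·0.153846^1·0.846154^18 = 0.1445201
  k=2: C(19,2)·0.153846^2·0.846154^17 = 0.2364874
  k=3: C(19,3)·0.153846^3·0.846154^16 = 0.2436537
  k=4: C(19,4)·0.153846^4·0.846154^15 = 0.1772027
1 − 0.8436987 = 0.1563013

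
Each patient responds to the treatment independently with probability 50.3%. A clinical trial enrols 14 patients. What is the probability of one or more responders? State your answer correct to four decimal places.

0.9999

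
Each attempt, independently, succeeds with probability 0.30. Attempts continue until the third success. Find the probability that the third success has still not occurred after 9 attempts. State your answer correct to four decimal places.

0.4628

Needing more than 9 attempts ⇔ fewer than 3 successes in the first 9. With X ~ Binomial(9, 0.30), P(Y > 9) = P(X ≤ 2).
  k=0: C(9,0)·0.30^0·0.70^9 = 0.040354
  k=1: C(9,1)·0.30^1·0.70^8 = 0.155650
  k=2: C(9,2)·0.30^2·0.70^7 = 0.266828
P(X ≤ 2) = 0.462831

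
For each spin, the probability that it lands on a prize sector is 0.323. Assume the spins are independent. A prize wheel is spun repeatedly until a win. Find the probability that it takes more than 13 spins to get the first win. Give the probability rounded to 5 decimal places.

0.00628

Y = number of spins to the first success; geometric, p = 0.323.
P(Y > 13) = P(first 13 all fail) = (1−p)^13 = 0.0062756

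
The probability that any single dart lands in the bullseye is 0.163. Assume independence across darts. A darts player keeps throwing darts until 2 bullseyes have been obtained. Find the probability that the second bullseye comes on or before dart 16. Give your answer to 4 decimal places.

Finishing within 16 darts ⇔ at least 2 successes in the first 16. With X ~ Binomial(16, 0.163), P(Y ≤ 16) = 1 − P(X ≤ 1).
  k=0: C(16,0)·0.163^0·0.837^16 = 0.058024
  k=1: C(16,1)·0.163^1·0.837^15 = 0.180796
1 − 0.238820 = 0.761180

0.7612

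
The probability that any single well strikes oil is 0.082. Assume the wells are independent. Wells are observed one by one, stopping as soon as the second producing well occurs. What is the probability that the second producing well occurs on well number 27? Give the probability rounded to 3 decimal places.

Y = trial on which the second success occurs; negative binomial, r=2, p=0.082.
P(Y=27) = C(26,1) · p^2 · (1−p)^25
= 26 · 0.006724 · 0.11778 = 0.02059

0.021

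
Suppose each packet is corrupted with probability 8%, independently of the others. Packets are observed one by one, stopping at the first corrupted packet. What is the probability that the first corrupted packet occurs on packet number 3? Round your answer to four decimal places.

Geometric (trials to first success), p = 0.08.
P(Y = 3) = (1−p)^2 · p = 0.8464 · 0.08 = 0.067712

0.0677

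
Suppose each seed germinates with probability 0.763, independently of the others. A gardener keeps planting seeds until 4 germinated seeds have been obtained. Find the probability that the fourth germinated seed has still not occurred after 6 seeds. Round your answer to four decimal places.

0.1494

Needing more than 6 seeds ⇔ fewer than 4 successes in the first 6. With X ~ Binomial(6, 0.763), P(Y > 6) = P(X ≤ 3).
  k=0: C(6,0)·0.763^0·0.237^6 = 0.000177
  k=1: C(6,1)·0.763^1·0.237^5 = 0.003423
  k=2: C(6,2)·0.763^2·0.237^4 = 0.027551
  k=3: C(6,3)·0.763^3·0.237^3 = 0.118263
P(X ≤ 3) = 0.149414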